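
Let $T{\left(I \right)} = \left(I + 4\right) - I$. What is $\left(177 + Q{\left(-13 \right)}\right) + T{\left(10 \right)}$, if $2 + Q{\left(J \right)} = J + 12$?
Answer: $178$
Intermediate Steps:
$Q{\left(J \right)} = 10 + J$ ($Q{\left(J \right)} = -2 + \left(J + 12\right) = -2 + \left(12 + J\right) = 10 + J$)
$T{\left(I \right)} = 4$ ($T{\left(I \right)} = \left(4 + I\right) - I = 4$)
$\left(177 + Q{\left(-13 \right)}\right) + T{\left(10 \right)} = \left(177 + \left(10 - 13\right)\right) + 4 = \left(177 - 3\right) + 4 = 174 + 4 = 178$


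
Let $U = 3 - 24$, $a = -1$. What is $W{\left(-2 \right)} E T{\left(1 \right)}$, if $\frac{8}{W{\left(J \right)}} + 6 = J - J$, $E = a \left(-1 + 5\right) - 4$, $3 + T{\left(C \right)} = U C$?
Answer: $-256$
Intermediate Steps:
$U = -21$ ($U = 3 - 24 = -21$)
$T{\left(C \right)} = -3 - 21 C$
$E = -8$ ($E = - (-1 + 5) - 4 = \left(-1\right) 4 - 4 = -4 - 4 = -8$)
$W{\left(J \right)} = - \frac{4}{3}$ ($W{\left(J \right)} = \frac{8}{-6 + \left(J - J\right)} = \frac{8}{-6 + 0} = \frac{8}{-6} = 8 \left(- \frac{1}{6}\right) = - \frac{4}{3}$)
$W{\left(-2 \right)} E T{\left(1 \right)} = \left(- \frac{4}{3}\right) \left(-8\right) \left(-3 - 21\right) = \frac{32 \left(-3 - 21\right)}{3} = \frac{32}{3} \left(-24\right) = -256$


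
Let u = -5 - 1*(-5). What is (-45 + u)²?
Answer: 2025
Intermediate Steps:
u = 0 (u = -5 + 5 = 0)
(-45 + u)² = (-45 + 0)² = (-45)² = 2025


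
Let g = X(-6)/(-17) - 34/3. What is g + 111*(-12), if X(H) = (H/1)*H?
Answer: -68618/51 ≈ -1345.5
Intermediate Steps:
X(H) = H² (X(H) = (1*H)*H = H*H = H²)
g = -686/51 (g = (-6)²/(-17) - 34/3 = 36*(-1/17) - 34*⅓ = -36/17 - 34/3 = -686/51 ≈ -13.451)
g + 111*(-12) = -686/51 + 111*(-12) = -686/51 - 1332 = -68618/51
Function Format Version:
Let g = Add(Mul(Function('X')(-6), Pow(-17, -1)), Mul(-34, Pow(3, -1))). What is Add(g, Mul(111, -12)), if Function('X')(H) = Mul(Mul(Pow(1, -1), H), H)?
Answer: Rational(-68618, 51) ≈ -1345.5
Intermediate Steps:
Function('X')(H) = Pow(H, 2) (Function('X')(H) = Mul(Mul(1, H), H) = Mul(H, H) = Pow(H, 2))
g = Rational(-686, 51) (g = Add(Mul(Pow(-6, 2), Pow(-17, -1)), Mul(-34, Pow(3, -1))) = Add(Mul(36, Rational(-1, 17)), Mul(-34, Rational(1, 3))) = Add(Rational(-36, 17), Rational(-34, 3)) = Rational(-686, 51) ≈ -13.451)
Add(g, Mul(111, -12)) = Add(Rational(-686, 51), Mul(111, -12)) = Add(Rational(-686, 51), -1332) = Rational(-68618, 51)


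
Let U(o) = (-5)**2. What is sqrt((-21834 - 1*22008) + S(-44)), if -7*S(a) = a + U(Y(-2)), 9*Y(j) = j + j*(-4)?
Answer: 25*I*sqrt(3437)/7 ≈ 209.38*I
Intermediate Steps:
Y(j) = -j/3 (Y(j) = (j + j*(-4))/9 = (j - 4*j)/9 = (-3*j)/9 = -j/3)
U(o) = 25
S(a) = -25/7 - a/7 (S(a) = -(a + 25)/7 = -(25 + a)/7 = -25/7 - a/7)
sqrt((-21834 - 1*22008) + S(-44)) = sqrt((-21834 - 1*22008) + (-25/7 - 1/7*(-44))) = sqrt((-21834 - 22008) + (-25/7 + 44/7)) = sqrt(-43842 + 19/7) = sqrt(-306875/7) = 25*I*sqrt(3437)/7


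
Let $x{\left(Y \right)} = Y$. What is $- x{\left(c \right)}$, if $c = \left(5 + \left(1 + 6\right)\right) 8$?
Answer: $-96$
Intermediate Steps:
$c = 96$ ($c = \left(5 + 7\right) 8 = 12 \cdot 8 = 96$)
$- x{\left(c \right)} = \left(-1\right) 96 = -96$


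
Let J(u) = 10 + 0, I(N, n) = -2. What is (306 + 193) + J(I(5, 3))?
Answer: 509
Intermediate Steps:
J(u) = 10
(306 + 193) + J(I(5, 3)) = (306 + 193) + 10 = 499 + 10 = 509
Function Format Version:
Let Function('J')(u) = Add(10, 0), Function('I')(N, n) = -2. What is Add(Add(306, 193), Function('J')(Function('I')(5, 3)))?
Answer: 509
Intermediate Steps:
Function('J')(u) = 10
Add(Add(306, 193), Function('J')(Function('I')(5, 3))) = Add(Add(306, 193), 10) = Add(499, 10) = 509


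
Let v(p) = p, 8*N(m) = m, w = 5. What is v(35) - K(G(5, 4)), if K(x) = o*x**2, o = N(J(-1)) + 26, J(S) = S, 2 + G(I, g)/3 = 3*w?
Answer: -314567/8 ≈ -39321.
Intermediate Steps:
G(I, g) = 39 (G(I, g) = -6 + 3*(3*5) = -6 + 3*15 = -6 + 45 = 39)
N(m) = m/8
o = 207/8 (o = (1/8)*(-1) + 26 = -1/8 + 26 = 207/8 ≈ 25.875)
K(x) = 207*x**2/8
v(35) - K(G(5, 4)) = 35 - 207*39**2/8 = 35 - 207*1521/8 = 35 - 1*314847/8 = 35 - 314847/8 = -314567/8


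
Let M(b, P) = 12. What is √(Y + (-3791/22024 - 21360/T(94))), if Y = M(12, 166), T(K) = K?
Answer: I*√57701388793502/517564 ≈ 14.677*I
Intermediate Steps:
Y = 12
√(Y + (-3791/22024 - 21360/T(94))) = √(12 + (-3791/22024 - 21360/94)) = √(12 + (-3791*1/22024 - 21360*1/94)) = √(12 + (-3791/22024 - 10680/47)) = √(12 - 235394497/1035128) = √(-222972961/1035128) = I*√57701388793502/517564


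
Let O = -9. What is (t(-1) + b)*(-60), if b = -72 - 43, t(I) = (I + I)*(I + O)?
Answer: 5700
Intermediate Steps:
t(I) = 2*I*(-9 + I) (t(I) = (I + I)*(I - 9) = (2*I)*(-9 + I) = 2*I*(-9 + I))
b = -115
(t(-1) + b)*(-60) = (2*(-1)*(-9 - 1) - 115)*(-60) = (2*(-1)*(-10) - 115)*(-60) = (20 - 115)*(-60) = -95*(-60) = 5700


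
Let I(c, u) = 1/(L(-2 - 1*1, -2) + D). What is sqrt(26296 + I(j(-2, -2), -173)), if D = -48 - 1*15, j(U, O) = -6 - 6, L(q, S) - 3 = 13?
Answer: sqrt(58087817)/47 ≈ 162.16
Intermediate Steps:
L(q, S) = 16 (L(q, S) = 3 + 13 = 16)
j(U, O) = -12
D = -63 (D = -48 - 15 = -63)
I(c, u) = -1/47 (I(c, u) = 1/(16 - 63) = 1/(-47) = -1/47)
sqrt(26296 + I(j(-2, -2), -173)) = sqrt(26296 - 1/47) = sqrt(1235911/47) = sqrt(58087817)/47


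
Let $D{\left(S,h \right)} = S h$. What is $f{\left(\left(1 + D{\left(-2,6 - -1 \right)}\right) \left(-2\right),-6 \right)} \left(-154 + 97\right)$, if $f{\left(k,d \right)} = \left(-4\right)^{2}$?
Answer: $-912$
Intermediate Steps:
$f{\left(k,d \right)} = 16$
$f{\left(\left(1 + D{\left(-2,6 - -1 \right)}\right) \left(-2\right),-6 \right)} \left(-154 + 97\right) = 16 \left(-154 + 97\right) = 16 \left(-57\right) = -912$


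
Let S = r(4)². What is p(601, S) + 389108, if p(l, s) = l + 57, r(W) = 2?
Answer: 389766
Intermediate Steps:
S = 4 (S = 2² = 4)
p(l, s) = 57 + l
p(601, S) + 389108 = (57 + 601) + 389108 = 658 + 389108 = 389766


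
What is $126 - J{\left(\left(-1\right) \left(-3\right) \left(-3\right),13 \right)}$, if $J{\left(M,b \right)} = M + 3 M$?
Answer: $162$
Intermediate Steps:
$J{\left(M,b \right)} = 4 M$
$126 - J{\left(\left(-1\right) \left(-3\right) \left(-3\right),13 \right)} = 126 - 4 \left(-1\right) \left(-3\right) \left(-3\right) = 126 - 4 \cdot 3 \left(-3\right) = 126 - 4 \left(-9\right) = 126 - -36 = 126 + 36 = 162$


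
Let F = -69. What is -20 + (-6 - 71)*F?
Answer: 5293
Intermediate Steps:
-20 + (-6 - 71)*F = -20 + (-6 - 71)*(-69) = -20 - 77*(-69) = -20 + 5313 = 5293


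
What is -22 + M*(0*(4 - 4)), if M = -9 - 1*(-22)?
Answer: -22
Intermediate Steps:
M = 13 (M = -9 + 22 = 13)
-22 + M*(0*(4 - 4)) = -22 + 13*(0*(4 - 4)) = -22 + 13*(0*0) = -22 + 13*0 = -22 + 0 = -22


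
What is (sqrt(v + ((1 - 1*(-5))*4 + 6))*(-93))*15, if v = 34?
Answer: -11160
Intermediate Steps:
(sqrt(v + ((1 - 1*(-5))*4 + 6))*(-93))*15 = (sqrt(34 + ((1 - 1*(-5))*4 + 6))*(-93))*15 = (sqrt(34 + ((1 + 5)*4 + 6))*(-93))*15 = (sqrt(34 + (6*4 + 6))*(-93))*15 = (sqrt(34 + (24 + 6))*(-93))*15 = (sqrt(34 + 30)*(-93))*15 = (sqrt(64)*(-93))*15 = (8*(-93))*15 = -744*15 = -11160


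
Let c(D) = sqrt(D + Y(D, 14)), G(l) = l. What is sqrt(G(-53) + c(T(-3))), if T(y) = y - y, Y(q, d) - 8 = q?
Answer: sqrt(-53 + 2*sqrt(2)) ≈ 7.0832*I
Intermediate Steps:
Y(q, d) = 8 + q
T(y) = 0
c(D) = sqrt(8 + 2*D) (c(D) = sqrt(D + (8 + D)) = sqrt(8 + 2*D))
sqrt(G(-53) + c(T(-3))) = sqrt(-53 + sqrt(8 + 2*0)) = sqrt(-53 + sqrt(8 + 0)) = sqrt(-53 + sqrt(8)) = sqrt(-53 + 2*sqrt(2))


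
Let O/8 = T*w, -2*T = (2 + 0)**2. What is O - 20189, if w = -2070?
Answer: 12931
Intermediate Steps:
T = -2 (T = -(2 + 0)**2/2 = -1/2*2**2 = -1/2*4 = -2)
O = 33120 (O = 8*(-2*(-2070)) = 8*4140 = 33120)
O - 20189 = 33120 - 20189 = 12931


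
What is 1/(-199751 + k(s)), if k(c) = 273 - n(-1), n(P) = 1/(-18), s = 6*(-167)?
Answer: -18/3590603 ≈ -5.0131e-6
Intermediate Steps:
s = -1002
n(P) = -1/18
k(c) = 4915/18 (k(c) = 273 - 1*(-1/18) = 273 + 1/18 = 4915/18)
1/(-199751 + k(s)) = 1/(-199751 + 4915/18) = 1/(-3590603/18) = -18/3590603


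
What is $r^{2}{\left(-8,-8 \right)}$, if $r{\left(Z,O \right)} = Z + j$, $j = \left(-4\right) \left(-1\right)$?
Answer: $16$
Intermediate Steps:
$j = 4$
$r{\left(Z,O \right)} = 4 + Z$ ($r{\left(Z,O \right)} = Z + 4 = 4 + Z$)
$r^{2}{\left(-8,-8 \right)} = \left(4 - 8\right)^{2} = \left(-4\right)^{2} = 16$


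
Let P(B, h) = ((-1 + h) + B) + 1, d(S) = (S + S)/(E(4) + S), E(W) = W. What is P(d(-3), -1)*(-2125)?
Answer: 14875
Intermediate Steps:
d(S) = 2*S/(4 + S) (d(S) = (S + S)/(4 + S) = (2*S)/(4 + S) = 2*S/(4 + S))
P(B, h) = B + h (P(B, h) = (-1 + B + h) + 1 = B + h)
P(d(-3), -1)*(-2125) = (2*(-3)/(4 - 3) - 1)*(-2125) = (2*(-3)/1 - 1)*(-2125) = (2*(-3)*1 - 1)*(-2125) = (-6 - 1)*(-2125) = -7*(-2125) = 14875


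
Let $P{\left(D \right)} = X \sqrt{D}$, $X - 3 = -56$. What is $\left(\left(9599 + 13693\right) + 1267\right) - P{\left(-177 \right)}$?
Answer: $24559 + 53 i \sqrt{177} \approx 24559.0 + 705.12 i$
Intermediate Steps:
$X = -53$ ($X = 3 - 56 = -53$)
$P{\left(D \right)} = - 53 \sqrt{D}$
$\left(\left(9599 + 13693\right) + 1267\right) - P{\left(-177 \right)} = \left(\left(9599 + 13693\right) + 1267\right) - - 53 \sqrt{-177} = \left(23292 + 1267\right) - - 53 i \sqrt{177} = 24559 - - 53 i \sqrt{177} = 24559 + 53 i \sqrt{177}$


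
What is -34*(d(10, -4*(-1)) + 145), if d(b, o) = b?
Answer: -5270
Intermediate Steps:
-34*(d(10, -4*(-1)) + 145) = -34*(10 + 145) = -34*155 = -5270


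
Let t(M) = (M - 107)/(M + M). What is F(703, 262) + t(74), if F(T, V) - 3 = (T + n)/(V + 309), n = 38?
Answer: 344349/84508 ≈ 4.0748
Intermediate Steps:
F(T, V) = 3 + (38 + T)/(309 + V) (F(T, V) = 3 + (T + 38)/(V + 309) = 3 + (38 + T)/(309 + V))
t(M) = (-107 + M)/(2*M) (t(M) = (-107 + M)/((2*M)) = (-107 + M)*(1/(2*M)) = (-107 + M)/(2*M))
F(703, 262) + t(74) = (965 + 703 + 3*262)/(309 + 262) + (½)*(-107 + 74)/74 = (965 + 703 + 786)/571 + (½)*(1/74)*(-33) = (1/571)*2454 - 33/148 = 2454/571 - 33/148 = 344349/84508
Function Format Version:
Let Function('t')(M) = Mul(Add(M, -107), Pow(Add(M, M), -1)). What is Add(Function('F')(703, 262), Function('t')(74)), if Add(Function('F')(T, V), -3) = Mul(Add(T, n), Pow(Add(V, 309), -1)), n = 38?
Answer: Rational(344349, 84508) ≈ 4.0748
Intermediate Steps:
Function('F')(T, V) = Add(3, Mul(Pow(Add(309, V), -1), Add(38, T))) (Function('F')(T, V) = Add(3, Mul(Add(T, 38), Pow(Add(V, 309), -1))) = Add(3, Mul(Add(38, T), Pow(Add(309, V), -1))) = Add(3, Mul(Pow(Add(309, V), -1), Add(38, T))))
Function('t')(M) = Mul(Rational(1, 2), Pow(M, -1), Add(-107, M)) (Function('t')(M) = Mul(Add(-107, M), Pow(Mul(2, M), -1)) = Mul(Add(-107, M), Mul(Rational(1, 2), Pow(M, -1))) = Mul(Rational(1, 2), Pow(M, -1), Add(-107, M)))
Add(Function('F')(703, 262), Function('t')(74)) = Add(Mul(Pow(Add(309, 262), -1), Add(965, 703, Mul(3, 262))), Mul(Rational(1, 2), Pow(74, -1), Add(-107, 74))) = Add(Mul(Pow(571, -1), Add(965, 703, 786)), Mul(Rational(1, 2), Rational(1, 74), -33)) = Add(Mul(Rational(1, 571), 2454), Rational(-33, 148)) = Add(Rational(2454, 571), Rational(-33, 148)) = Rational(344349, 84508)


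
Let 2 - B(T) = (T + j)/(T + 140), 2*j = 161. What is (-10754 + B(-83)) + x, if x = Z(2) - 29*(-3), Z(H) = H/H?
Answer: -1215691/114 ≈ -10664.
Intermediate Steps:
Z(H) = 1
x = 88 (x = 1 - 29*(-3) = 1 + 87 = 88)
j = 161/2 (j = (½)*161 = 161/2 ≈ 80.500)
B(T) = 2 - (161/2 + T)/(140 + T) (B(T) = 2 - (T + 161/2)/(T + 140) = 2 - (161/2 + T)/(140 + T))
(-10754 + B(-83)) + x = (-10754 + (399/2 - 83)/(140 - 83)) + 88 = (-10754 + (233/2)/57) + 88 = (-10754 + (1/57)*(233/2)) + 88 = (-10754 + 233/114) + 88 = -1225723/114 + 88 = -1215691/114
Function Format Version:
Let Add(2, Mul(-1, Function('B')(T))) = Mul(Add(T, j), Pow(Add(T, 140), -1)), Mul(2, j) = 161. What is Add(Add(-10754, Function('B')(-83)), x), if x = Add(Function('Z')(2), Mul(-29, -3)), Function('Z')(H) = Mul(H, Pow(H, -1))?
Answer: Rational(-1215691, 114) ≈ -10664.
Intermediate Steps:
Function('Z')(H) = 1
x = 88 (x = Add(1, Mul(-29, -3)) = Add(1, 87) = 88)
j = Rational(161, 2) (j = Mul(Rational(1, 2), 161) = Rational(161, 2) ≈ 80.500)
Function('B')(T) = Add(2, Mul(-1, Pow(Add(140, T), -1), Add(Rational(161, 2), T))) (Function('B')(T) = Add(2, Mul(-1, Mul(Add(T, Rational(161, 2)), Pow(Add(T, 140), -1)))) = Add(2, Mul(-1, Mul(Add(Rational(161, 2), T), Pow(Add(140, T), -1)))) = Add(2, Mul(-1, Mul(Pow(Add(140, T), -1), Add(Rational(161, 2), T)))) = Add(2, Mul(-1, Pow(Add(140, T), -1), Add(Rational(161, 2), T))))
Add(Add(-10754, Function('B')(-83)), x) = Add(Add(-10754, Mul(Pow(Add(140, -83), -1), Add(Rational(399, 2), -83))), 88) = Add(Add(-10754, Mul(Pow(57, -1), Rational(233, 2))), 88) = Add(Add(-10754, Mul(Rational(1, 57), Rational(233, 2))), 88) = Add(Add(-10754, Rational(233, 114)), 88) = Add(Rational(-1225723, 114), 88) = Rational(-1215691, 114)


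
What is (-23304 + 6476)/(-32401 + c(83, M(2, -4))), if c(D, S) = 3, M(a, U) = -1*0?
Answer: 8414/16199 ≈ 0.51941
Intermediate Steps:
M(a, U) = 0
(-23304 + 6476)/(-32401 + c(83, M(2, -4))) = (-23304 + 6476)/(-32401 + 3) = -16828/(-32398) = -16828*(-1/32398) = 8414/16199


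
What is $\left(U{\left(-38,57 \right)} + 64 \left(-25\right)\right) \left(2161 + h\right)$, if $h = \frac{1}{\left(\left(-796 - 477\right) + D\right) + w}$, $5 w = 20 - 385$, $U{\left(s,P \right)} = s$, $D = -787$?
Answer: $- \frac{838912984}{237} \approx -3.5397 \cdot 10^{6}$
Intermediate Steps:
$w = -73$ ($w = \frac{20 - 385}{5} = \frac{1}{5} \left(-365\right) = -73$)
$h = - \frac{1}{2133}$ ($h = \frac{1}{\left(\left(-796 - 477\right) - 787\right) - 73} = \frac{1}{\left(-1273 - 787\right) - 73} = \frac{1}{-2060 - 73} = \frac{1}{-2133} = - \frac{1}{2133} \approx -0.00046882$)
$\left(U{\left(-38,57 \right)} + 64 \left(-25\right)\right) \left(2161 + h\right) = \left(-38 + 64 \left(-25\right)\right) \left(2161 - \frac{1}{2133}\right) = \left(-38 - 1600\right) \frac{4609412}{2133} = \left(-1638\right) \frac{4609412}{2133} = - \frac{838912984}{237}$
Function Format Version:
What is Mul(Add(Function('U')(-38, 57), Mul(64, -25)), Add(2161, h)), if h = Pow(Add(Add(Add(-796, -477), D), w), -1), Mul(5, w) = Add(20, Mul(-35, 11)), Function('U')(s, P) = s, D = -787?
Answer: Rational(-838912984, 237) ≈ -3.5397e+6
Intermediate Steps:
w = -73 (w = Mul(Rational(1, 5), Add(20, Mul(-35, 11))) = Mul(Rational(1, 5), Add(20, -385)) = Mul(Rational(1, 5), -365) = -73)
h = Rational(-1, 2133) (h = Pow(Add(Add(Add(-796, -477), -787), -73), -1) = Pow(Add(Add(-1273, -787), -73), -1) = Pow(Add(-2060, -73), -1) = Pow(-2133, -1) = Rational(-1, 2133) ≈ -0.00046882)
Mul(Add(Function('U')(-38, 57), Mul(64, -25)), Add(2161, h)) = Mul(Add(-38, Mul(64, -25)), Add(2161, Rational(-1, 2133))) = Mul(Add(-38, -1600), Rational(4609412, 2133)) = Mul(-1638, Rational(4609412, 2133)) = Rational(-838912984, 237)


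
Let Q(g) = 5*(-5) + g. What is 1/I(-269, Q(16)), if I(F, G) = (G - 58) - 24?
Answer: -1/91 ≈ -0.010989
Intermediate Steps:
Q(g) = -25 + g
I(F, G) = -82 + G (I(F, G) = (-58 + G) - 24 = -82 + G)
1/I(-269, Q(16)) = 1/(-82 + (-25 + 16)) = 1/(-82 - 9) = 1/(-91) = -1/91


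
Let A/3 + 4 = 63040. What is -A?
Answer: -189108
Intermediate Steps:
A = 189108 (A = -12 + 3*63040 = -12 + 189120 = 189108)
-A = -1*189108 = -189108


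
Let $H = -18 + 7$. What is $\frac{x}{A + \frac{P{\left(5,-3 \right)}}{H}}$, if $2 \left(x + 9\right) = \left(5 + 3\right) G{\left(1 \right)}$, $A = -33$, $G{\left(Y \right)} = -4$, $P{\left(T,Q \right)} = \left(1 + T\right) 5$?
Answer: $\frac{275}{393} \approx 0.69975$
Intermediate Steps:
$P{\left(T,Q \right)} = 5 + 5 T$
$H = -11$
$x = -25$ ($x = -9 + \frac{\left(5 + 3\right) \left(-4\right)}{2} = -9 + \frac{8 \left(-4\right)}{2} = -9 + \frac{1}{2} \left(-32\right) = -9 - 16 = -25$)
$\frac{x}{A + \frac{P{\left(5,-3 \right)}}{H}} = \frac{1}{-33 + \frac{5 + 5 \cdot 5}{-11}} \left(-25\right) = \frac{1}{-33 + \left(5 + 25\right) \left(- \frac{1}{11}\right)} \left(-25\right) = \frac{1}{-33 + 30 \left(- \frac{1}{11}\right)} \left(-25\right) = \frac{1}{-33 - \frac{30}{11}} \left(-25\right) = \frac{1}{- \frac{393}{11}} \left(-25\right) = \left(- \frac{11}{393}\right) \left(-25\right) = \frac{275}{393}$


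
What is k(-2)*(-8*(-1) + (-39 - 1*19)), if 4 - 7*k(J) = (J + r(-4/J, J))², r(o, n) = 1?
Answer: -150/7 ≈ -21.429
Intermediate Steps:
k(J) = 4/7 - (1 + J)²/7 (k(J) = 4/7 - (J + 1)²/7 = 4/7 - (1 + J)²/7)
k(-2)*(-8*(-1) + (-39 - 1*19)) = (4/7 - (1 - 2)²/7)*(-8*(-1) + (-39 - 1*19)) = (4/7 - ⅐*(-1)²)*(8 + (-39 - 19)) = (4/7 - ⅐*1)*(8 - 58) = (4/7 - ⅐)*(-50) = (3/7)*(-50) = -150/7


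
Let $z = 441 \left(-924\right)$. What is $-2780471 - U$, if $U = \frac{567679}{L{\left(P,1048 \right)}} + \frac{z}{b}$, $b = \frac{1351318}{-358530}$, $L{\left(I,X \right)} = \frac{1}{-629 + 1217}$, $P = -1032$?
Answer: $- \frac{11972813897143}{35561} \approx -3.3668 \cdot 10^{8}$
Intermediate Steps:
$L{\left(I,X \right)} = \frac{1}{588}$
$b = - \frac{35561}{9435}$ ($b = 1351318 \left(- \frac{1}{358530}\right) = - \frac{35561}{9435} \approx -3.7691$)
$z = -407484$
$U = \frac{11873937567912}{35561}$ ($U = 567679 \frac{1}{\frac{1}{588}} - \frac{407484}{- \frac{35561}{9435}} = 567679 \cdot 588 - - \frac{3844611540}{35561} = 333795252 + \frac{3844611540}{35561} = \frac{11873937567912}{35561} \approx 3.339 \cdot 10^{8}$)
$-2780471 - U = -2780471 - \frac{11873937567912}{35561} = - \frac{11972813897143}{35561}$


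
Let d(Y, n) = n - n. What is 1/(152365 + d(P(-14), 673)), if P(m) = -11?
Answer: 1/152365 ≈ 6.5632e-6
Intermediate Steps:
d(Y, n) = 0
1/(152365 + d(P(-14), 673)) = 1/(152365 + 0) = 1/152365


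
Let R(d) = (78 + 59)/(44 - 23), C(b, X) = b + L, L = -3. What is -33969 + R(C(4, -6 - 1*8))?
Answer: -713212/21 ≈ -33963.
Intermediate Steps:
C(b, X) = -3 + b (C(b, X) = b - 3 = -3 + b)
R(d) = 137/21
-33969 + R(C(4, -6 - 1*8)) = -33969 + 137/21 = -713212/21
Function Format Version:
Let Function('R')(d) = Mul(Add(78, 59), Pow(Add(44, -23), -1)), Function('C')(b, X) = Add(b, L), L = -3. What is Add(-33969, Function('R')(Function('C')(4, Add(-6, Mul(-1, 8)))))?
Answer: Rational(-713212, 21) ≈ -33963.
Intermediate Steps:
Function('C')(b, X) = Add(-3, b) (Function('C')(b, X) = Add(b, -3) = Add(-3, b))
Function('R')(d) = Rational(137, 21) (Function('R')(d) = Mul(137, Pow(21, -1)) = Mul(137, Rational(1, 21)) = Rational(137, 21))
Add(-33969, Function('R')(Function('C')(4, Add(-6, Mul(-1, 8))))) = Add(-33969, Rational(137, 21)) = Rational(-713212, 21)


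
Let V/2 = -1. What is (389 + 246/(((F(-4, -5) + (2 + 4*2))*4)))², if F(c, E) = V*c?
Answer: 22174681/144 ≈ 1.5399e+5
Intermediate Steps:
V = -2 (V = 2*(-1) = -2)
F(c, E) = -2*c
(389 + 246/(((F(-4, -5) + (2 + 4*2))*4)))² = (389 + 246/(((-2*(-4) + (2 + 4*2))*4)))² = (389 + 246/(((8 + (2 + 8))*4)))² = (389 + 246/(((8 + 10)*4)))² = (389 + 246/((18*4)))² = (389 + 246/72)² = (389 + 246*(1/72))² = (389 + 41/12)² = (4709/12)² = 22174681/144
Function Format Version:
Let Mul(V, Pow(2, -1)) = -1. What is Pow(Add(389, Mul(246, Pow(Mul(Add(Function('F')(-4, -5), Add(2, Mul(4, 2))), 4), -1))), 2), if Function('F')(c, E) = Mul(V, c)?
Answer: Rational(22174681, 144) ≈ 1.5399e+5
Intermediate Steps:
V = -2 (V = Mul(2, -1) = -2)
Function('F')(c, E) = Mul(-2, c)
Pow(Add(389, Mul(246, Pow(Mul(Add(Function('F')(-4, -5), Add(2, Mul(4, 2))), 4), -1))), 2) = Pow(Add(389, Mul(246, Pow(Mul(Add(Mul(-2, -4), Add(2, Mul(4, 2))), 4), -1))), 2) = Pow(Add(389, Mul(246, Pow(Mul(Add(8, Add(2, 8)), 4), -1))), 2) = Pow(Add(389, Mul(246, Pow(Mul(Add(8, 10), 4), -1))), 2) = Pow(Add(389, Mul(246, Pow(Mul(18, 4), -1))), 2) = Pow(Add(389, Mul(246, Pow(72, -1))), 2) = Pow(Add(389, Mul(246, Rational(1, 72))), 2) = Pow(Add(389, Rational(41, 12)), 2) = Pow(Rational(4709, 12), 2) = Rational(22174681, 144)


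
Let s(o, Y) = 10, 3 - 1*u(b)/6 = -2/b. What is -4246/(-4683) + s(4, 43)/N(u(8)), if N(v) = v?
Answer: 28806/20293 ≈ 1.4195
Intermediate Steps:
u(b) = 18 + 12/b (u(b) = 18 - (-12)/b = 18 + 12/b)
-4246/(-4683) + s(4, 43)/N(u(8)) = -4246/(-4683) + 10/(18 + 12/8) = -4246*(-1/4683) + 10/(18 + 12*(⅛)) = 4246/4683 + 10/(18 + 3/2) = 4246/4683 + 10/(39/2) = 4246/4683 + 10*(2/39) = 4246/4683 + 20/39 = 28806/20293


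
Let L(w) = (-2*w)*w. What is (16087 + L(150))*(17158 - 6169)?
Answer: -317724957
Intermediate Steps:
L(w) = -2*w²
(16087 + L(150))*(17158 - 6169) = (16087 - 2*150²)*(17158 - 6169) = (16087 - 2*22500)*10989 = (16087 - 45000)*10989 = -28913*10989 = -317724957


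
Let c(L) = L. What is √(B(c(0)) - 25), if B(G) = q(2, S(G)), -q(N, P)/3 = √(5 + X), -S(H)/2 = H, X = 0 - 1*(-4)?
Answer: I*√34 ≈ 5.8309*I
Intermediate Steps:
X = 4 (X = 0 + 4 = 4)
S(H) = -2*H
q(N, P) = -9 (q(N, P) = -3*√(5 + 4) = -3*√9 = -3*3 = -9)
B(G) = -9
√(B(c(0)) - 25) = √(-9 - 25) = √(-34) = I*√34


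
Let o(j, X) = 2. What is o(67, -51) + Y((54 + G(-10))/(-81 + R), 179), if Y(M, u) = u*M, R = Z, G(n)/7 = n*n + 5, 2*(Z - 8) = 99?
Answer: -282368/47 ≈ -6007.8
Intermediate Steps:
Z = 115/2 (Z = 8 + (½)*99 = 8 + 99/2 = 115/2 ≈ 57.500)
G(n) = 35 + 7*n² (G(n) = 7*(n*n + 5) = 7*(n² + 5) = 7*(5 + n²) = 35 + 7*n²)
R = 115/2 ≈ 57.500
Y(M, u) = M*u
o(67, -51) + Y((54 + G(-10))/(-81 + R), 179) = 2 + ((54 + (35 + 7*(-10)²))/(-81 + 115/2))*179 = 2 + ((54 + (35 + 7*100))/(-47/2))*179 = 2 + ((54 + (35 + 700))*(-2/47))*179 = 2 + ((54 + 735)*(-2/47))*179 = 2 + (789*(-2/47))*179 = 2 - 1578/47*179 = 2 - 282462/47 = -282368/47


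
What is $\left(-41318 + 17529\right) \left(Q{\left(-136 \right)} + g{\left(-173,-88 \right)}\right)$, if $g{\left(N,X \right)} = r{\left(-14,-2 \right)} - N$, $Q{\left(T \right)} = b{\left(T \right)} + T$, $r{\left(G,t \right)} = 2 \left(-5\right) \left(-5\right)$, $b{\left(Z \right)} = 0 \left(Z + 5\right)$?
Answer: $-2069643$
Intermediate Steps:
$b{\left(Z \right)} = 0$ ($b{\left(Z \right)} = 0 \left(5 + Z\right) = 0$)
$r{\left(G,t \right)} = 50$ ($r{\left(G,t \right)} = \left(-10\right) \left(-5\right) = 50$)
$Q{\left(T \right)} = T$ ($Q{\left(T \right)} = 0 + T = T$)
$g{\left(N,X \right)} = 50 - N$
$\left(-41318 + 17529\right) \left(Q{\left(-136 \right)} + g{\left(-173,-88 \right)}\right) = \left(-41318 + 17529\right) \left(-136 + \left(50 - -173\right)\right) = - 23789 \left(-136 + \left(50 + 173\right)\right) = - 23789 \left(-136 + 223\right) = \left(-23789\right) 87 = -2069643$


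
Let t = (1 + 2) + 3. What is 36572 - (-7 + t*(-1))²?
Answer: 36403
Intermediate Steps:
t = 6 (t = 3 + 3 = 6)
36572 - (-7 + t*(-1))² = 36572 - (-7 + 6*(-1))² = 36572 - (-7 - 6)² = 36572 - 1*(-13)² = 36572 - 1*169 = 36572 - 169 = 36403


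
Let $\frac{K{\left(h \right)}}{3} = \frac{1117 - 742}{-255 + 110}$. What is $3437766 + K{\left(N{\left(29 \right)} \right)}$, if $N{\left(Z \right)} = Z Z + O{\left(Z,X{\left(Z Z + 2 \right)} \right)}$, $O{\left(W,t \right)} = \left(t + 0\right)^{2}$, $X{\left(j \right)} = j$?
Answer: $\frac{99694989}{29} \approx 3.4378 \cdot 10^{6}$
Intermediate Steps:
$O{\left(W,t \right)} = t^{2}$
$N{\left(Z \right)} = Z^{2} + \left(2 + Z^{2}\right)^{2}$ ($N{\left(Z \right)} = Z Z + \left(Z Z + 2\right)^{2} = Z^{2} + \left(Z^{2} + 2\right)^{2} = Z^{2} + \left(2 + Z^{2}\right)^{2}$)
$K{\left(h \right)} = - \frac{225}{29}$ ($K{\left(h \right)} = 3 \frac{1117 - 742}{-255 + 110} = 3 \frac{375}{-145} = 3 \cdot 375 \left(- \frac{1}{145}\right) = 3 \left(- \frac{75}{29}\right) = - \frac{225}{29}$)
$3437766 + K{\left(N{\left(29 \right)} \right)} = 3437766 - \frac{225}{29} = \frac{99694989}{29}$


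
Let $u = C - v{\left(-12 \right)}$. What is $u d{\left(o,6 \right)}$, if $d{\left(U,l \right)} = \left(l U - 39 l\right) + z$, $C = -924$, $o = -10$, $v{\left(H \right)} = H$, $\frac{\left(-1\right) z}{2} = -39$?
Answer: $196992$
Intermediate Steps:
$z = 78$ ($z = \left(-2\right) \left(-39\right) = 78$)
$u = -912$ ($u = -924 - -12 = -924 + 12 = -912$)
$d{\left(U,l \right)} = 78 - 39 l + U l$ ($d{\left(U,l \right)} = \left(l U - 39 l\right) + 78 = \left(U l - 39 l\right) + 78 = \left(- 39 l + U l\right) + 78 = 78 - 39 l + U l$)
$u d{\left(o,6 \right)} = - 912 \left(78 - 234 - 60\right) = \left(-912\right) \left(-216\right) = 196992$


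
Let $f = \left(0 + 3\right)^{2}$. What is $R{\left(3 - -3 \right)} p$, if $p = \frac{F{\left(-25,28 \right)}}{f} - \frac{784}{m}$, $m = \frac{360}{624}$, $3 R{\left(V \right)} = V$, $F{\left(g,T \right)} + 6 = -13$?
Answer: $- \frac{122494}{45} \approx -2722.1$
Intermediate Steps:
$F{\left(g,T \right)} = -19$ ($F{\left(g,T \right)} = -6 - 13 = -19$)
$R{\left(V \right)} = \frac{V}{3}$
$m = \frac{15}{26}$ ($m = 360 \cdot \frac{1}{624} = \frac{15}{26} \approx 0.57692$)
$f = 9$ ($f = 3^{2} = 9$)
$p = - \frac{61247}{45}$ ($p = - \frac{19}{9} - \frac{784}{\frac{15}{26}} = \left(-19\right) \frac{1}{9} - \frac{20384}{15} = - \frac{19}{9} - \frac{20384}{15} = - \frac{61247}{45} \approx -1361.0$)
$R{\left(3 - -3 \right)} p = \frac{3 - -3}{3} \left(- \frac{61247}{45}\right) = \frac{3 + 3}{3} \left(- \frac{61247}{45}\right) = \frac{1}{3} \cdot 6 \left(- \frac{61247}{45}\right) = 2 \left(- \frac{61247}{45}\right) = - \frac{122494}{45}$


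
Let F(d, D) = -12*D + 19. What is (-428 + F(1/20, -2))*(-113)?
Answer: 43505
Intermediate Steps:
F(d, D) = 19 - 12*D
(-428 + F(1/20, -2))*(-113) = (-428 + (19 - 12*(-2)))*(-113) = (-428 + (19 + 24))*(-113) = (-428 + 43)*(-113) = -385*(-113) = 43505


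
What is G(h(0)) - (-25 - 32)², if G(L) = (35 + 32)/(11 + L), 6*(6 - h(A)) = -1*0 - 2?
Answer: -168747/52 ≈ -3245.1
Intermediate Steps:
h(A) = 19/3 (h(A) = 6 - (-1*0 - 2)/6 = 6 - (0 - 2)/6 = 6 - ⅙*(-2) = 6 + ⅓ = 19/3)
G(L) = 67/(11 + L)
G(h(0)) - (-25 - 32)² = 67/(11 + 19/3) - (-25 - 32)² = 67/(52/3) - 1*(-57)² = 67*(3/52) - 1*3249 = 201/52 - 3249 = -168747/52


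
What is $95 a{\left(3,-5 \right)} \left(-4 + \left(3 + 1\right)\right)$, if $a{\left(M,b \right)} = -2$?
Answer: $0$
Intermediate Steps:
$95 a{\left(3,-5 \right)} \left(-4 + \left(3 + 1\right)\right) = 95 \left(- 2 \left(-4 + \left(3 + 1\right)\right)\right) = 95 \left(- 2 \left(-4 + 4\right)\right) = 95 \left(\left(-2\right) 0\right) = 95 \cdot 0 = 0$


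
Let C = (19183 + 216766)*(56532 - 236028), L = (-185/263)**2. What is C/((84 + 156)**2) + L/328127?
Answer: -13350387898495988791/18156973170400 ≈ -7.3528e+5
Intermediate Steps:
L = 34225/69169 (L = (-185*1/263)**2 = (-185/263)**2 = 34225/69169 ≈ 0.49480)
C = -42351901704 (C = 235949*(-179496) = -42351901704)
C/((84 + 156)**2) + L/328127 = -42351901704/(84 + 156)**2 + (34225/69169)/328127 = -42351901704/(240**2) + (34225/69169)*(1/328127) = -42351901704/57600 + 34225/22696216463 = -42351901704*1/57600 + 34225/22696216463 = -588220857/800 + 34225/22696216463 = -13350387898495988791/18156973170400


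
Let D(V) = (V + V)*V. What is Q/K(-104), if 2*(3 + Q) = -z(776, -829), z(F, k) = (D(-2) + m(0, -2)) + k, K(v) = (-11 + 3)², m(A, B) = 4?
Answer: 811/128 ≈ 6.3359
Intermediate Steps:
D(V) = 2*V² (D(V) = (2*V)*V = 2*V²)
K(v) = 64 (K(v) = (-8)² = 64)
z(F, k) = 12 + k (z(F, k) = (2*(-2)² + 4) + k = (2*4 + 4) + k = (8 + 4) + k = 12 + k)
Q = 811/2 (Q = -3 + (-(12 - 829))/2 = -3 + (-1*(-817))/2 = -3 + (½)*817 = -3 + 817/2 = 811/2 ≈ 405.50)
Q/K(-104) = (811/2)/64 = (811/2)*(1/64) = 811/128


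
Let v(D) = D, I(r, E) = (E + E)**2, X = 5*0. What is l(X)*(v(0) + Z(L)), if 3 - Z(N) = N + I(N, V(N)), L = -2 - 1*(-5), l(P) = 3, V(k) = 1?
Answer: -12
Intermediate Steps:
X = 0
I(r, E) = 4*E**2 (I(r, E) = (2*E)**2 = 4*E**2)
L = 3 (L = -2 + 5 = 3)
Z(N) = -1 - N (Z(N) = 3 - (N + 4*1**2) = 3 - (N + 4*1) = 3 - (N + 4) = 3 - (4 + N) = 3 + (-4 - N) = -1 - N)
l(X)*(v(0) + Z(L)) = 3*(0 + (-1 - 1*3)) = 3*(0 + (-1 - 3)) = 3*(0 - 4) = 3*(-4) = -12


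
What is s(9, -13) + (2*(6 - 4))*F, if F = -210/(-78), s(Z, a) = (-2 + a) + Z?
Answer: 62/13 ≈ 4.7692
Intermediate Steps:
s(Z, a) = -2 + Z + a
F = 35/13 (F = -210*(-1/78) = 35/13 ≈ 2.6923)
s(9, -13) + (2*(6 - 4))*F = (-2 + 9 - 13) + (2*(6 - 4))*(35/13) = -6 + (2*2)*(35/13) = -6 + 4*(35/13) = -6 + 140/13 = 62/13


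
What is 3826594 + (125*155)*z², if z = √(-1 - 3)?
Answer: 3749094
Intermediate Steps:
z = 2*I (z = √(-4) = 2*I ≈ 2.0*I)
3826594 + (125*155)*z² = 3826594 + (125*155)*(2*I)² = 3826594 + 19375*(-4) = 3826594 - 77500 = 3749094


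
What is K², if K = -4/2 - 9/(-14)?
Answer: 361/196 ≈ 1.8418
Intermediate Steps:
K = -19/14 (K = -4*½ - 9*(-1/14) = -2 + 9/14 = -19/14 ≈ -1.3571)
K² = (-19/14)² = 361/196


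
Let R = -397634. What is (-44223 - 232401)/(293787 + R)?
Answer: 2448/919 ≈ 2.6638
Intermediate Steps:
(-44223 - 232401)/(293787 + R) = (-44223 - 232401)/(293787 - 397634) = -276624/(-103847) = -276624*(-1/103847) = 2448/919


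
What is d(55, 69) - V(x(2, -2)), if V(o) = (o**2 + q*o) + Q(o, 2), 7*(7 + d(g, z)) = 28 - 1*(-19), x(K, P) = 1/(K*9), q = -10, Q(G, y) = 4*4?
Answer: -35683/2268 ≈ -15.733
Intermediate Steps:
Q(G, y) = 16
x(K, P) = 1/(9*K) (x(K, P) = (1/9)/K = 1/(9*K))
d(g, z) = -2/7 (d(g, z) = -7 + (28 - 1*(-19))/7 = -7 + (28 + 19)/7 = -7 + (1/7)*47 = -7 + 47/7 = -2/7)
V(o) = 16 + o**2 - 10*o (V(o) = (o**2 - 10*o) + 16 = 16 + o**2 - 10*o)
d(55, 69) - V(x(2, -2)) = -2/7 - (16 + ((1/9)/2)**2 - 10/(9*2)) = -2/7 - (16 + ((1/9)*(1/2))**2 - 10/(9*2)) = -2/7 - (16 + (1/18)**2 - 10*1/18) = -2/7 - (16 + 1/324 - 5/9) = -2/7 - 1*5005/324 = -2/7 - 5005/324 = -35683/2268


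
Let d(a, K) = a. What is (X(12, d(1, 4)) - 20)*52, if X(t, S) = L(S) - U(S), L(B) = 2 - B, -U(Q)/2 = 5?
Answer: -468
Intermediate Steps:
U(Q) = -10 (U(Q) = -2*5 = -10)
X(t, S) = 12 - S (X(t, S) = (2 - S) - 1*(-10) = (2 - S) + 10 = 12 - S)
(X(12, d(1, 4)) - 20)*52 = ((12 - 1*1) - 20)*52 = ((12 - 1) - 20)*52 = (11 - 20)*52 = -9*52 = -468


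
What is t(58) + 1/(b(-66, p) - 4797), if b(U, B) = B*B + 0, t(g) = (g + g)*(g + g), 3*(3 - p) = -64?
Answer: 509228855/37844 ≈ 13456.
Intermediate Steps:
p = 73/3 (p = 3 - 1/3*(-64) = 3 + 64/3 = 73/3 ≈ 24.333)
t(g) = 4*g**2 (t(g) = (2*g)*(2*g) = 4*g**2)
b(U, B) = B**2 (b(U, B) = B**2 + 0 = B**2)
t(58) + 1/(b(-66, p) - 4797) = 4*58**2 + 1/((73/3)**2 - 4797) = 4*3364 + 1/(5329/9 - 4797) = 13456 + 1/(-37844/9) = 13456 - 9/37844 = 509228855/37844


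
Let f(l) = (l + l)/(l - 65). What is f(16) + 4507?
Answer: 220811/49 ≈ 4506.3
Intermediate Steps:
f(l) = 2*l/(-65 + l) (f(l) = (2*l)/(-65 + l) = 2*l/(-65 + l))
f(16) + 4507 = 2*16/(-65 + 16) + 4507 = 2*16/(-49) + 4507 = 2*16*(-1/49) + 4507 = -32/49 + 4507 = 220811/49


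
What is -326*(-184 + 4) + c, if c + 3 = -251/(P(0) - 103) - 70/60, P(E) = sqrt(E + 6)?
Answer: 3732994283/63618 + 251*sqrt(6)/10603 ≈ 58678.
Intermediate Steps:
P(E) = sqrt(6 + E)
c = -25/6 - 251/(-103 + sqrt(6)) (c = -3 + (-251/(sqrt(6 + 0) - 103) - 70/60) = -3 + (-251/(sqrt(6) - 103) - 70*1/60) = -3 + (-251/(-103 + sqrt(6)) - 7/6) = -3 + (-7/6 - 251/(-103 + sqrt(6))) = -25/6 - 251/(-103 + sqrt(6)) ≈ -1.6704)
-326*(-184 + 4) + c = -326*(-184 + 4) + (-109957/63618 + 251*sqrt(6)/10603) = -326*(-180) + (-109957/63618 + 251*sqrt(6)/10603) = 58680 + (-109957/63618 + 251*sqrt(6)/10603) = 3732994283/63618 + 251*sqrt(6)/10603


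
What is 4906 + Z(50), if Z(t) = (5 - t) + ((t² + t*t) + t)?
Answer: 9911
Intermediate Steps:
Z(t) = 5 + 2*t² (Z(t) = (5 - t) + ((t² + t²) + t) = (5 - t) + (2*t² + t) = (5 - t) + (t + 2*t²) = 5 + 2*t²)
4906 + Z(50) = 4906 + (5 + 2*50²) = 4906 + (5 + 2*2500) = 4906 + (5 + 5000) = 4906 + 5005 = 9911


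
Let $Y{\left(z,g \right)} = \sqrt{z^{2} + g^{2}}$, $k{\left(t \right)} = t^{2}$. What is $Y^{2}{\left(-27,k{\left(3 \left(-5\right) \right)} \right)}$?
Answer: $51354$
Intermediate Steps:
$Y{\left(z,g \right)} = \sqrt{g^{2} + z^{2}}$
$Y^{2}{\left(-27,k{\left(3 \left(-5\right) \right)} \right)} = \left(\sqrt{\left(\left(3 \left(-5\right)\right)^{2}\right)^{2} + \left(-27\right)^{2}}\right)^{2} = \left(\sqrt{\left(\left(-15\right)^{2}\right)^{2} + 729}\right)^{2} = \left(\sqrt{225^{2} + 729}\right)^{2} = \left(\sqrt{50625 + 729}\right)^{2} = \left(\sqrt{51354}\right)^{2} = \left(9 \sqrt{634}\right)^{2} = 51354$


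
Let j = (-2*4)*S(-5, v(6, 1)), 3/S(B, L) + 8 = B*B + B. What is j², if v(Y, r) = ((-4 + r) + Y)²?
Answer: 4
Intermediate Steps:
v(Y, r) = (-4 + Y + r)²
S(B, L) = 3/(-8 + B + B²) (S(B, L) = 3/(-8 + (B*B + B)) = 3/(-8 + (B² + B)) = 3/(-8 + (B + B²)) = 3/(-8 + B + B²))
j = -2 (j = (-2*4)*(3/(-8 - 5 + (-5)²)) = -24/(-8 - 5 + 25) = -24/12 = -8*¼ = -2)
j² = (-2)² = 4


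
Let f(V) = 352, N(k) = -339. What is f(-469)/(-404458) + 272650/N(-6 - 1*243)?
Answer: -55137796514/68555631 ≈ -804.28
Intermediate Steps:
f(-469)/(-404458) + 272650/N(-6 - 1*243) = 352/(-404458) + 272650/(-339) = 352*(-1/404458) + 272650*(-1/339) = -176/202229 - 272650/339 = -55137796514/68555631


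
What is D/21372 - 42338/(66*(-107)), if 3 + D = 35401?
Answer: 32078567/4192474 ≈ 7.6515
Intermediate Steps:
D = 35398 (D = -3 + 35401 = 35398)
D/21372 - 42338/(66*(-107)) = 35398/21372 - 42338/(66*(-107)) = 35398*(1/21372) - 42338/(-7062) = 17699/10686 - 42338*(-1/7062) = 17699/10686 + 21169/3531 = 32078567/4192474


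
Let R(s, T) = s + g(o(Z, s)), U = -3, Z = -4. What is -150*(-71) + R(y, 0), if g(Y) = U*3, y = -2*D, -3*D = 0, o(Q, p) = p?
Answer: 10641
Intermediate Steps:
D = 0 (D = -⅓*0 = 0)
y = 0 (y = -2*0 = 0)
g(Y) = -9 (g(Y) = -3*3 = -9)
R(s, T) = -9 + s (R(s, T) = s - 9 = -9 + s)
-150*(-71) + R(y, 0) = -150*(-71) + (-9 + 0) = 10650 - 9 = 10641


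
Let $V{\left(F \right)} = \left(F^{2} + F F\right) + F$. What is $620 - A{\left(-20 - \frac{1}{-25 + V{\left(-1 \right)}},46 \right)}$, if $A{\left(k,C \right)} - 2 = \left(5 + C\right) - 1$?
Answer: $568$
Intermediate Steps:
$V{\left(F \right)} = F + 2 F^{2}$ ($V{\left(F \right)} = \left(F^{2} + F^{2}\right) + F = 2 F^{2} + F = F + 2 F^{2}$)
$A{\left(k,C \right)} = 6 + C$ ($A{\left(k,C \right)} = 2 + \left(\left(5 + C\right) - 1\right) = 2 + \left(4 + C\right) = 6 + C$)
$620 - A{\left(-20 - \frac{1}{-25 + V{\left(-1 \right)}},46 \right)} = 620 - \left(6 + 46\right) = 620 - 52 = 568$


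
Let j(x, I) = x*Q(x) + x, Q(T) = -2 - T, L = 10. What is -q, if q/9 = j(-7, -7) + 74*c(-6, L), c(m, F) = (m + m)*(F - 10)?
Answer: 378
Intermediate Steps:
j(x, I) = x + x*(-2 - x) (j(x, I) = x*(-2 - x) + x = x + x*(-2 - x))
c(m, F) = 2*m*(-10 + F) (c(m, F) = (2*m)*(-10 + F) = 2*m*(-10 + F))
q = -378 (q = 9*(-1*(-7)*(1 - 7) + 74*(2*(-6)*(-10 + 10))) = 9*(-1*(-7)*(-6) + 74*(2*(-6)*0)) = 9*(-42 + 74*0) = 9*(-42 + 0) = 9*(-42) = -378)
-q = -1*(-378) = 378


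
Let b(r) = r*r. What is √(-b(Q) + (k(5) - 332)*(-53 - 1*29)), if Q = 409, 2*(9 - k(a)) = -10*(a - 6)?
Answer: 7*I*√2865 ≈ 374.68*I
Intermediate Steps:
k(a) = -21 + 5*a (k(a) = 9 - (-5)*(a - 6) = 9 - (-5)*(-6 + a) = 9 - (60 - 10*a)/2 = 9 + (-30 + 5*a) = -21 + 5*a)
b(r) = r²
√(-b(Q) + (k(5) - 332)*(-53 - 1*29)) = √(-1*409² + ((-21 + 5*5) - 332)*(-53 - 1*29)) = √(-1*167281 + ((-21 + 25) - 332)*(-53 - 29)) = √(-167281 + (4 - 332)*(-82)) = √(-167281 - 328*(-82)) = √(-167281 + 26896) = √(-140385) = 7*I*√2865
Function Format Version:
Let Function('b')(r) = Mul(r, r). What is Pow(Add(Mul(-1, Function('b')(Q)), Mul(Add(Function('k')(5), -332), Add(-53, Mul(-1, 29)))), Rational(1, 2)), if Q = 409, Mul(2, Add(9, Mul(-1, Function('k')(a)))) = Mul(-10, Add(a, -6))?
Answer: Mul(7, I, Pow(2865, Rational(1, 2))) ≈ Mul(374.68, I)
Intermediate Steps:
Function('k')(a) = Add(-21, Mul(5, a)) (Function('k')(a) = Add(9, Mul(Rational(-1, 2), Mul(-10, Add(a, -6)))) = Add(9, Mul(Rational(-1, 2), Mul(-10, Add(-6, a)))) = Add(9, Mul(Rational(-1, 2), Add(60, Mul(-10, a)))) = Add(9, Add(-30, Mul(5, a))) = Add(-21, Mul(5, a)))
Function('b')(r) = Pow(r, 2)
Pow(Add(Mul(-1, Function('b')(Q)), Mul(Add(Function('k')(5), -332), Add(-53, Mul(-1, 29)))), Rational(1, 2)) = Pow(Add(Mul(-1, Pow(409, 2)), Mul(Add(Add(-21, Mul(5, 5)), -332), Add(-53, Mul(-1, 29)))), Rational(1, 2)) = Pow(Add(Mul(-1, 167281), Mul(Add(Add(-21, 25), -332), Add(-53, -29))), Rational(1, 2)) = Pow(Add(-167281, Mul(Add(4, -332), -82)), Rational(1, 2)) = Pow(Add(-167281, Mul(-328, -82)), Rational(1, 2)) = Pow(Add(-167281, 26896), Rational(1, 2)) = Pow(-140385, Rational(1, 2)) = Mul(7, I, Pow(2865, Rational(1, 2)))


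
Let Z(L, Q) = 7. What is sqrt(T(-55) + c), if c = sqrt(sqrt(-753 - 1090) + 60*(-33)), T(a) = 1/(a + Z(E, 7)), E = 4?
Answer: sqrt(-3 + 144*sqrt(-1980 + I*sqrt(1843)))/12 ≈ 4.7415 + 4.6926*I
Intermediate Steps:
T(a) = 1/(7 + a) (T(a) = 1/(a + 7) = 1/(7 + a))
c = sqrt(-1980 + I*sqrt(1843)) (c = sqrt(sqrt(-1843) - 1980) = sqrt(I*sqrt(1843) - 1980) = sqrt(-1980 + I*sqrt(1843)) ≈ 0.4824 + 44.5*I)
sqrt(T(-55) + c) = sqrt(1/(7 - 55) + sqrt(-1980 + I*sqrt(1843))) = sqrt(1/(-48) + sqrt(-1980 + I*sqrt(1843))) = sqrt(-1/48 + sqrt(-1980 + I*sqrt(1843)))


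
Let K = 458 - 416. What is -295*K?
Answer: -12390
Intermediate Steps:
K = 42
-295*K = -295*42 = -12390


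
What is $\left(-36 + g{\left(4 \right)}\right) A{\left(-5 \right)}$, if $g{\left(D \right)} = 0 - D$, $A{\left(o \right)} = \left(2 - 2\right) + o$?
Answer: $200$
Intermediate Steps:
$A{\left(o \right)} = o$ ($A{\left(o \right)} = 0 + o = o$)
$g{\left(D \right)} = - D$
$\left(-36 + g{\left(4 \right)}\right) A{\left(-5 \right)} = \left(-36 - 4\right) \left(-5\right) = \left(-40\right) \left(-5\right) = 200$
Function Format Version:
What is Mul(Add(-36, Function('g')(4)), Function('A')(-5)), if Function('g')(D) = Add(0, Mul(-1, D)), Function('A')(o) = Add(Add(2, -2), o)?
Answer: 200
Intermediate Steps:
Function('A')(o) = o (Function('A')(o) = Add(0, o) = o)
Function('g')(D) = Mul(-1, D)
Mul(Add(-36, Function('g')(4)), Function('A')(-5)) = Mul(Add(-36, Mul(-1, 4)), -5) = Mul(Add(-36, -4), -5) = Mul(-40, -5) = 200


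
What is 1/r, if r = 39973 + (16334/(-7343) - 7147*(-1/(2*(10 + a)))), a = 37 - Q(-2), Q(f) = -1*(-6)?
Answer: 602126/24119923631 ≈ 2.4964e-5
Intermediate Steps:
Q(f) = 6
a = 31 (a = 37 - 1*6 = 37 - 6 = 31)
r = 24119923631/602126 (r = 39973 + (16334/(-7343) - 7147*(-1/(2*(10 + 31)))) = 39973 + (16334*(-1/7343) - 7147/(41*(-2))) = 39973 + (-16334/7343 - 7147/(-82)) = 39973 + (-16334/7343 - 7147*(-1/82)) = 39973 + (-16334/7343 + 7147/82) = 39973 + 51141033/602126 = 24119923631/602126 ≈ 40058.)
1/r = 1/(24119923631/602126) = 602126/24119923631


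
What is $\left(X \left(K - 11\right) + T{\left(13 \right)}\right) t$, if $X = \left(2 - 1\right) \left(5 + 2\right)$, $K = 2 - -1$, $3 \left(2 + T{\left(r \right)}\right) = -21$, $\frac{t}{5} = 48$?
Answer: $-15600$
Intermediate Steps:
$t = 240$ ($t = 5 \cdot 48 = 240$)
$T{\left(r \right)} = -9$ ($T{\left(r \right)} = -2 + \frac{1}{3} \left(-21\right) = -2 - 7 = -9$)
$K = 3$ ($K = 2 + 1 = 3$)
$X = 7$ ($X = 1 \cdot 7 = 7$)
$\left(X \left(K - 11\right) + T{\left(13 \right)}\right) t = \left(7 \left(3 - 11\right) - 9\right) 240 = \left(7 \left(-8\right) - 9\right) 240 = \left(-56 - 9\right) 240 = \left(-65\right) 240 = -15600$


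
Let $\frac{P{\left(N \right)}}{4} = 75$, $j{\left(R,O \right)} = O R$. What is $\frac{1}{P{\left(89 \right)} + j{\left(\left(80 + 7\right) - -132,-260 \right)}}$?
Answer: $- \frac{1}{56640} \approx -1.7655 \cdot 10^{-5}$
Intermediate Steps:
$P{\left(N \right)} = 300$ ($P{\left(N \right)} = 4 \cdot 75 = 300$)
$\frac{1}{P{\left(89 \right)} + j{\left(\left(80 + 7\right) - -132,-260 \right)}} = \frac{1}{300 - 260 \left(\left(80 + 7\right) - -132\right)} = \frac{1}{300 - 260 \left(87 + 132\right)} = \frac{1}{300 - 56940} = \frac{1}{-56640} = - \frac{1}{56640}$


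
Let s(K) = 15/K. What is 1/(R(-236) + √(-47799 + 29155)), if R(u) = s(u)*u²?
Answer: -15/53179 - I*√4661/6275122 ≈ -0.00028207 - 1.088e-5*I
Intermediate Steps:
R(u) = 15*u (R(u) = (15/u)*u² = 15*u)
1/(R(-236) + √(-47799 + 29155)) = 1/(15*(-236) + √(-47799 + 29155)) = 1/(-3540 + √(-18644)) = 1/(-3540 + 2*I*√4661)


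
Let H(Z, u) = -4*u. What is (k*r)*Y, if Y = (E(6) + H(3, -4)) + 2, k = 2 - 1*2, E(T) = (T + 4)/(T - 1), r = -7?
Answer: 0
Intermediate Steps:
E(T) = (4 + T)/(-1 + T)
k = 0 (k = 2 - 2 = 0)
Y = 20 (Y = ((4 + 6)/(-1 + 6) - 4*(-4)) + 2 = (10/5 + 16) + 2 = ((⅕)*10 + 16) + 2 = (2 + 16) + 2 = 18 + 2 = 20)
(k*r)*Y = (0*(-7))*20 = 0*20 = 0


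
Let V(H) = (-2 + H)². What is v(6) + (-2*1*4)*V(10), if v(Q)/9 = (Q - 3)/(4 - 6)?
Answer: -1051/2 ≈ -525.50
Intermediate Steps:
v(Q) = 27/2 - 9*Q/2 (v(Q) = 9*((Q - 3)/(4 - 6)) = 9*((-3 + Q)/(-2)) = 9*((-3 + Q)*(-½)) = 9*(3/2 - Q/2) = 27/2 - 9*Q/2)
v(6) + (-2*1*4)*V(10) = (27/2 - 9/2*6) + (-2*1*4)*(-2 + 10)² = (27/2 - 27) - 2*4*8² = -27/2 - 8*64 = -27/2 - 512 = -1051/2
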